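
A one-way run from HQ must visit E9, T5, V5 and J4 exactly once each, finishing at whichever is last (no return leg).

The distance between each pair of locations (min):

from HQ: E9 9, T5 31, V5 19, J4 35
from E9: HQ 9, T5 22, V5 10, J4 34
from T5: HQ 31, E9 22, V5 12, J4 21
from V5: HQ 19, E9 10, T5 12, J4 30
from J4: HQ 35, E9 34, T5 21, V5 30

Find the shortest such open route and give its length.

52 min — the minimum one-way total.

There are 4! = 24 possible orderings.
HQ→E9→T5→V5→J4: 9+22+12+30 = 73
HQ→E9→T5→J4→V5: 9+22+21+30 = 82
HQ→E9→V5→T5→J4: 9+10+12+21 = 52
HQ→E9→V5→J4→T5: 9+10+30+21 = 70
HQ→E9→J4→T5→V5: 9+34+21+12 = 76
HQ→E9→J4→V5→T5: 9+34+30+12 = 85
HQ→T5→E9→V5→J4: 31+22+10+30 = 93
HQ→T5→E9→J4→V5: 31+22+34+30 = 117
HQ→T5→V5→E9→J4: 31+12+10+34 = 87
HQ→T5→V5→J4→E9: 31+12+30+34 = 107
HQ→T5→J4→E9→V5: 31+21+34+10 = 96
HQ→T5→J4→V5→E9: 31+21+30+10 = 92
HQ→V5→E9→T5→J4: 19+10+22+21 = 72
HQ→V5→E9→J4→T5: 19+10+34+21 = 84
… (10 more)
The minimum is 52.
One shortest path: HQ → E9 → V5 → T5 → J4.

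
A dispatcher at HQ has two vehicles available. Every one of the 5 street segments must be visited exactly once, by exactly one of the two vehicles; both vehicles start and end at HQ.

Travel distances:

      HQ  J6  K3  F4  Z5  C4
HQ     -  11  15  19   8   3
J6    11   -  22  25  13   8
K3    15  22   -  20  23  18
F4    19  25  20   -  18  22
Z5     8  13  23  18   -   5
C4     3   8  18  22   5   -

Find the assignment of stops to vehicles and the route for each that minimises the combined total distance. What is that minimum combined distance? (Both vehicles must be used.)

Minimum combined distance: 83.

There are 2^4 − 1 = 15 ways to divide the 5 stops into two non-empty groups. For each, the best each vehicle can do is its own shortest tour through its group:
  {J6} + {K3, F4, Z5, C4}: 22 + 61 = 83
  {K3} + {J6, F4, Z5, C4}: 30 + 61 = 91
  {J6, K3} + {F4, Z5, C4}: 48 + 45 = 93
  {F4} + {J6, K3, Z5, C4}: 38 + 58 = 96
  {J6, F4} + {K3, Z5, C4}: 55 + 46 = 101
  {K3, F4} + {J6, Z5, C4}: 54 + 32 = 86
  … (15 splits in total)
Best: vehicle 1 HQ → J6 → HQ = 22; vehicle 2 HQ → K3 → F4 → Z5 → C4 → HQ = 61; combined 83.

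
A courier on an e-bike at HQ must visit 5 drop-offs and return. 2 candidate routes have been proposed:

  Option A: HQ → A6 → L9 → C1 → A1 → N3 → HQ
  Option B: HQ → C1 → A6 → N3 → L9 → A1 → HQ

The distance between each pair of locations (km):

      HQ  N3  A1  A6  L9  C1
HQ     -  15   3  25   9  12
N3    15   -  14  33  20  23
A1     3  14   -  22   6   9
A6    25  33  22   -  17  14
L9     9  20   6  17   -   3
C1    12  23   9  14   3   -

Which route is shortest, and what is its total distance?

Option A: 25 + 17 + 3 + 9 + 14 + 15 = 83
Option B: 12 + 14 + 33 + 20 + 6 + 3 = 88

Shortest is Option A, total 83 km.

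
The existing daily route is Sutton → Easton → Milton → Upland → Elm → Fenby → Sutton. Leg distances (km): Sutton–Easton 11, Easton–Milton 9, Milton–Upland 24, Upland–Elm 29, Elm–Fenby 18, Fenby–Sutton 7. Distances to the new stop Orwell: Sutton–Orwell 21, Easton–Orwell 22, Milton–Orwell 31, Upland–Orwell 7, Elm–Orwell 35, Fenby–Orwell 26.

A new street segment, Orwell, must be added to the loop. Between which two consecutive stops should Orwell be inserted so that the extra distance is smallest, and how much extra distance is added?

Insertion cost between consecutive stops i–j is d(i,Orwell) + d(Orwell,j) − d(i,j):
  between Sutton and Easton: 21 + 22 − 11 = 32
  between Easton and Milton: 22 + 31 − 9 = 44
  between Milton and Upland: 31 + 7 − 24 = 14
  between Upland and Elm: 7 + 35 − 29 = 13
  between Elm and Fenby: 35 + 26 − 18 = 43
  between Fenby and Sutton: 26 + 21 − 7 = 40
Cheapest insertion is between Upland and Elm, adding 13.
New total = 98 + 13 = 111.

Minimum extra distance: 13 km, inserting Orwell between Upland and Elm.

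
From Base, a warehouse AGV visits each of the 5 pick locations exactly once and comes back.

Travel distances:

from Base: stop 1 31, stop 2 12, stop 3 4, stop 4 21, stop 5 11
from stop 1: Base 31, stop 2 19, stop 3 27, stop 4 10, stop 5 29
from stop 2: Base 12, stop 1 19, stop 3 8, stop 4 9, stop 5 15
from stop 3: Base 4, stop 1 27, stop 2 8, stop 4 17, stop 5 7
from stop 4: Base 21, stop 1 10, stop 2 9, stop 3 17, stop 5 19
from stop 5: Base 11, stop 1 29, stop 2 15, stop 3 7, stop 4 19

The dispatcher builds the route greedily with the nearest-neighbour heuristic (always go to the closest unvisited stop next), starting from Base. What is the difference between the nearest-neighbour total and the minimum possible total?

Base: stop 3=4, stop 5=11, stop 2=12, stop 4=21, stop 1=31 ⇒ stop 3
stop 3: stop 5=7, stop 2=8, stop 4=17, stop 1=27 ⇒ stop 5
stop 5: stop 2=15, stop 4=19, stop 1=29 ⇒ stop 2
stop 2: stop 4=9, stop 1=19 ⇒ stop 4
stop 4: stop 1=10 ⇒ stop 1
NN route Base → stop 3 → stop 5 → stop 2 → stop 4 → stop 1 → Base costs 76.
Optimal: Base → stop 2 → stop 1 → stop 4 → stop 5 → stop 3 → Base costs 71 (by enumerating all 60 distinct tours).
Excess = 76 − 71 = 5.

Excess over optimum: 5.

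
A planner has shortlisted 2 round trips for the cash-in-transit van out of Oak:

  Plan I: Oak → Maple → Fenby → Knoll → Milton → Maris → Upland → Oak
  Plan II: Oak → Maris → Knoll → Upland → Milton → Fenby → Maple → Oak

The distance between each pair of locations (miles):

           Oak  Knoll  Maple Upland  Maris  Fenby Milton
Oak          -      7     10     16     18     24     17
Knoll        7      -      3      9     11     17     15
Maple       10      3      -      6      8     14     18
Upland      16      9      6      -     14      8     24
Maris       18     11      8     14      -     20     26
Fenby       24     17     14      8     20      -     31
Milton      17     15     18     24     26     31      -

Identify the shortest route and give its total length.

Plan I: 10 + 14 + 17 + 15 + 26 + 14 + 16 = 112
Plan II: 18 + 11 + 9 + 24 + 31 + 14 + 10 = 117

112 miles — Plan I is the shortest.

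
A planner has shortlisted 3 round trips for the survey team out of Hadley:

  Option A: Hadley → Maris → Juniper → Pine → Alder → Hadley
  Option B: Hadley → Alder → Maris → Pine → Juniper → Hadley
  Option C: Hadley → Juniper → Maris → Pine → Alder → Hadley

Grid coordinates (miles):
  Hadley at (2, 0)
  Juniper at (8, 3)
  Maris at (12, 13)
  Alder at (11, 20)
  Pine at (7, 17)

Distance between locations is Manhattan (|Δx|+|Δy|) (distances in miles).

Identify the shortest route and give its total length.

68 miles — Option C is the shortest.

Option A: 23 + 14 + 15 + 7 + 29 = 88
Option B: 29 + 8 + 9 + 15 + 9 = 70
Option C: 9 + 14 + 9 + 7 + 29 = 68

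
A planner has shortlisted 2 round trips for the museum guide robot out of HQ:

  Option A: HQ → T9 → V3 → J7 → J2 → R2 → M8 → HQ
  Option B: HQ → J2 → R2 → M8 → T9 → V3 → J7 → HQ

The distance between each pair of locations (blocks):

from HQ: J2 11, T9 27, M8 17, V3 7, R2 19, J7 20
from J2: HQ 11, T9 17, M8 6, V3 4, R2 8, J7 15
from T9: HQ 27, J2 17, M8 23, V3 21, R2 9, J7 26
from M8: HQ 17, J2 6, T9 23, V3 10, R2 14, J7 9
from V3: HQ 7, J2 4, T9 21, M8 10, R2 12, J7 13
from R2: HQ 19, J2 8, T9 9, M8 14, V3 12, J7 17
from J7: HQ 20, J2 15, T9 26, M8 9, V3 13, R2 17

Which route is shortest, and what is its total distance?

110 blocks — Option B is the shortest.

Option A: 27 + 21 + 13 + 15 + 8 + 14 + 17 = 115
Option B: 11 + 8 + 14 + 23 + 21 + 13 + 20 = 110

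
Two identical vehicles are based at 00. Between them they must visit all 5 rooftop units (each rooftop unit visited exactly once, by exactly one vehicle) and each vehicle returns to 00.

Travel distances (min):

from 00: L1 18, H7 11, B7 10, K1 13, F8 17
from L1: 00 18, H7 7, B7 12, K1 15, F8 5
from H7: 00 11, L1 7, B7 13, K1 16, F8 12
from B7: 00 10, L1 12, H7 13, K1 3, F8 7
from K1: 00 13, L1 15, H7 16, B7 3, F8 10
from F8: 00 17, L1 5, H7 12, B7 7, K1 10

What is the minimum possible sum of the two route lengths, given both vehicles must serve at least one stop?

Check every non-empty split of the stops between the two vehicles; for each half take its own optimal tour:
  {L1} + {H7, B7, K1, F8}: 36 + 46 = 82
  {H7} + {L1, B7, K1, F8}: 22 + 46 = 68
  {L1, H7} + {B7, K1, F8}: 36 + 40 = 76
  {B7} + {L1, H7, K1, F8}: 20 + 46 = 66
  {L1, B7} + {H7, K1, F8}: 40 + 46 = 86
  {H7, B7} + {L1, K1, F8}: 34 + 46 = 80
  … (15 splits in total)
Best: vehicle 1 00 → B7 → 00 = 20; vehicle 2 00 → H7 → L1 → F8 → K1 → 00 = 46; combined 66.

Minimum combined distance: 66 min.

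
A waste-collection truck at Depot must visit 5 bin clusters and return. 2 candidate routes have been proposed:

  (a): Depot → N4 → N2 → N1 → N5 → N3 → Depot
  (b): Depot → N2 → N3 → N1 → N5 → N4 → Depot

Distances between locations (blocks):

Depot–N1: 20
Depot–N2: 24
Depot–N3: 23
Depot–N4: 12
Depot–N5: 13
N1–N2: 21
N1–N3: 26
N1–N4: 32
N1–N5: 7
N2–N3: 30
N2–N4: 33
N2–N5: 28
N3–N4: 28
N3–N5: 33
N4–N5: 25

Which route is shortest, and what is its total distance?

Shortest is (b), total 124 blocks.

(a): 12 + 33 + 21 + 7 + 33 + 23 = 129
(b): 24 + 30 + 26 + 7 + 25 + 12 = 124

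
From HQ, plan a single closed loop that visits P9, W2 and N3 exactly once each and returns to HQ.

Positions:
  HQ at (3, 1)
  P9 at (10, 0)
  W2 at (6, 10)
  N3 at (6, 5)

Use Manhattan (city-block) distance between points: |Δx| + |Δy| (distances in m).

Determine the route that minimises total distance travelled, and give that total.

There are 3 distinct closed tours to check (reversals are equivalent).
HQ → P9 → W2 → N3 → HQ: 8+14+5+7 = 34
HQ → P9 → N3 → W2 → HQ: 8+9+5+12 = 34
HQ → W2 → P9 → N3 → HQ: 12+14+9+7 = 42
The minimum is 34.
One optimal route: HQ → P9 → W2 → N3 → HQ (or its reverse).

Shortest round trip = 34 m.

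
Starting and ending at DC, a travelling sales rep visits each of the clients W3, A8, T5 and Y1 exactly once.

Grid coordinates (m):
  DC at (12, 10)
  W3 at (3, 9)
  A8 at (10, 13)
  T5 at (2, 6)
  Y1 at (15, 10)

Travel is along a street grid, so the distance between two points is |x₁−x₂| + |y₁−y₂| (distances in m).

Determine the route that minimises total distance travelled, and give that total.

DC → W3 → A8 → T5 → Y1 → DC: 10+11+15+17+3 = 56
DC → W3 → A8 → Y1 → T5 → DC: 10+11+8+17+14 = 60
DC → W3 → T5 → A8 → Y1 → DC: 10+4+15+8+3 = 40
DC → W3 → T5 → Y1 → A8 → DC: 10+4+17+8+5 = 44
DC → W3 → Y1 → A8 → T5 → DC: 10+13+8+15+14 = 60
DC → W3 → Y1 → T5 → A8 → DC: 10+13+17+15+5 = 60
DC → A8 → W3 → T5 → Y1 → DC: 5+11+4+17+3 = 40
DC → A8 → W3 → Y1 → T5 → DC: 5+11+13+17+14 = 60
DC → A8 → T5 → W3 → Y1 → DC: 5+15+4+13+3 = 40
DC → A8 → Y1 → W3 → T5 → DC: 5+8+13+4+14 = 44
DC → T5 → W3 → A8 → Y1 → DC: 14+4+11+8+3 = 40
DC → T5 → A8 → W3 → Y1 → DC: 14+15+11+13+3 = 56
The minimum is 40.
One optimal route: DC → W3 → T5 → A8 → Y1 → DC (or its reverse).

40 m — the shortest possible round trip.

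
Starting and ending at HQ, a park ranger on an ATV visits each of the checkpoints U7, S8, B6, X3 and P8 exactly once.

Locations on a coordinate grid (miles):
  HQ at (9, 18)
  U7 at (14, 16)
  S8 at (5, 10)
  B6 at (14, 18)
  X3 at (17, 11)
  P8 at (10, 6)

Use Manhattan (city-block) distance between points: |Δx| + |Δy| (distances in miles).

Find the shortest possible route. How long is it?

Minimum total distance: 48 miles.

There are 60 distinct closed tours to check (reversals are equivalent).
HQ → U7 → S8 → B6 → X3 → P8 → HQ: 7+15+17+10+12+13 = 74
HQ → U7 → S8 → B6 → P8 → X3 → HQ: 7+15+17+16+12+15 = 82
HQ → U7 → S8 → X3 → B6 → P8 → HQ: 7+15+13+10+16+13 = 74
HQ → U7 → S8 → X3 → P8 → B6 → HQ: 7+15+13+12+16+5 = 68
HQ → U7 → S8 → P8 → B6 → X3 → HQ: 7+15+9+16+10+15 = 72
HQ → U7 → S8 → P8 → X3 → B6 → HQ: 7+15+9+12+10+5 = 58
HQ → U7 → B6 → S8 → X3 → P8 → HQ: 7+2+17+13+12+13 = 64
HQ → U7 → B6 → S8 → P8 → X3 → HQ: 7+2+17+9+12+15 = 62
HQ → U7 → B6 → X3 → S8 → P8 → HQ: 7+2+10+13+9+13 = 54
HQ → U7 → B6 → X3 → P8 → S8 → HQ: 7+2+10+12+9+12 = 52
HQ → U7 → B6 → P8 → S8 → X3 → HQ: 7+2+16+9+13+15 = 62
HQ → U7 → B6 → P8 → X3 → S8 → HQ: 7+2+16+12+13+12 = 62
HQ → U7 → X3 → S8 → B6 → P8 → HQ: 7+8+13+17+16+13 = 74
HQ → U7 → X3 → S8 → P8 → B6 → HQ: 7+8+13+9+16+5 = 58
… (46 more)
HQ → S8 → P8 → X3 → U7 → B6 → HQ: 12+9+12+8+2+5 = 48  ← best
The minimum is 48.
One optimal route: HQ → S8 → P8 → X3 → U7 → B6 → HQ (or its reverse).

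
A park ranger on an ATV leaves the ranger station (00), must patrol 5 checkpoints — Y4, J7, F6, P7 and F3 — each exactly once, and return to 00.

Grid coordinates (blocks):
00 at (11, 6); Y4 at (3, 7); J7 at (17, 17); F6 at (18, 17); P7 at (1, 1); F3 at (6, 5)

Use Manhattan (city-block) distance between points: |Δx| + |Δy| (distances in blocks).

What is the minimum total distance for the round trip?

Shortest round trip = 66 blocks.

With 5 stops there are 5!/2 = 60 distinct round trips (a route and its reverse cost the same).
00 - Y4 - J7 - F6 - P7 - F3 - 00: 9+24+1+33+9+6 = 82
00 - Y4 - J7 - F6 - F3 - P7 - 00: 9+24+1+24+9+15 = 82
00 - Y4 - J7 - P7 - F6 - F3 - 00: 9+24+32+33+24+6 = 128
00 - Y4 - J7 - P7 - F3 - F6 - 00: 9+24+32+9+24+18 = 116
00 - Y4 - J7 - F3 - F6 - P7 - 00: 9+24+23+24+33+15 = 128
00 - Y4 - J7 - F3 - P7 - F6 - 00: 9+24+23+9+33+18 = 116
00 - Y4 - F6 - J7 - P7 - F3 - 00: 9+25+1+32+9+6 = 82
00 - Y4 - F6 - J7 - F3 - P7 - 00: 9+25+1+23+9+15 = 82
00 - Y4 - F6 - P7 - J7 - F3 - 00: 9+25+33+32+23+6 = 128
00 - Y4 - F6 - P7 - F3 - J7 - 00: 9+25+33+9+23+17 = 116
00 - Y4 - F6 - F3 - J7 - P7 - 00: 9+25+24+23+32+15 = 128
00 - Y4 - F6 - F3 - P7 - J7 - 00: 9+25+24+9+32+17 = 116
00 - Y4 - P7 - J7 - F6 - F3 - 00: 9+8+32+1+24+6 = 80
00 - Y4 - P7 - J7 - F3 - F6 - 00: 9+8+32+23+24+18 = 114
… (46 more)
00 - J7 - F6 - Y4 - P7 - F3 - 00: 17+1+25+8+9+6 = 66  ← best
The minimum is 66.
One optimal route: 00 → J7 → F6 → Y4 → P7 → F3 → 00 (or its reverse).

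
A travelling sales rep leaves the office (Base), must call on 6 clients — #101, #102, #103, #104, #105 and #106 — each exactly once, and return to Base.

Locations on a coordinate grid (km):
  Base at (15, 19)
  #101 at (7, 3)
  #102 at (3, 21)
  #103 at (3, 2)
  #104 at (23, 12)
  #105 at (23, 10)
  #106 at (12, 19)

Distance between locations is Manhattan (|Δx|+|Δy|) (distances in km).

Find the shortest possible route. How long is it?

Base→#101→#102→#103→#104→#105→#106→Base: 24+22+19+30+2+20+3 = 120
Base→#101→#102→#103→#104→#106→#105→Base: 24+22+19+30+18+20+17 = 150
Base→#101→#102→#103→#105→#104→#106→Base: 24+22+19+28+2+18+3 = 116
Base→#101→#102→#103→#105→#106→#104→Base: 24+22+19+28+20+18+15 = 146
Base→#101→#102→#103→#106→#104→#105→Base: 24+22+19+26+18+2+17 = 128
Base→#101→#102→#103→#106→#105→#104→Base: 24+22+19+26+20+2+15 = 128
Base→#101→#102→#104→#103→#105→#106→Base: 24+22+29+30+28+20+3 = 156
Base→#101→#102→#104→#103→#106→#105→Base: 24+22+29+30+26+20+17 = 168
… (352 more)
Base→#104→#105→#101→#103→#102→#106→Base: 15+2+23+5+19+11+3 = 78  ← best
The minimum is 78.
One optimal route: Base → #104 → #105 → #101 → #103 → #102 → #106 → Base (or its reverse).

78 km — the shortest possible round trip.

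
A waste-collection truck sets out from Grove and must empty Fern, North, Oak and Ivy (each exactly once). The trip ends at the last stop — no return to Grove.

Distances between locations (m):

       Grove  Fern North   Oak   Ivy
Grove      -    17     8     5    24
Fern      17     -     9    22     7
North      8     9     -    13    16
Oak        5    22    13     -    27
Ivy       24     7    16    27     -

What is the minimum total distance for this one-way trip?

Shortest open route: 34 m.

There are 4! = 24 possible orderings.
Grove - Fern - North - Oak - Ivy: 17+9+13+27 = 66
Grove - Fern - North - Ivy - Oak: 17+9+16+27 = 69
Grove - Fern - Oak - North - Ivy: 17+22+13+16 = 68
Grove - Fern - Oak - Ivy - North: 17+22+27+16 = 82
Grove - Fern - Ivy - North - Oak: 17+7+16+13 = 53
Grove - Fern - Ivy - Oak - North: 17+7+27+13 = 64
Grove - North - Fern - Oak - Ivy: 8+9+22+27 = 66
Grove - North - Fern - Ivy - Oak: 8+9+7+27 = 51
Grove - North - Oak - Fern - Ivy: 8+13+22+7 = 50
Grove - North - Oak - Ivy - Fern: 8+13+27+7 = 55
Grove - North - Ivy - Fern - Oak: 8+16+7+22 = 53
Grove - North - Ivy - Oak - Fern: 8+16+27+22 = 73
Grove - Oak - Fern - North - Ivy: 5+22+9+16 = 52
Grove - Oak - Fern - Ivy - North: 5+22+7+16 = 50
… (10 more)
Grove - Oak - North - Fern - Ivy: 5+13+9+7 = 34  ← best
The minimum is 34.
One shortest path: Grove → Oak → North → Fern → Ivy.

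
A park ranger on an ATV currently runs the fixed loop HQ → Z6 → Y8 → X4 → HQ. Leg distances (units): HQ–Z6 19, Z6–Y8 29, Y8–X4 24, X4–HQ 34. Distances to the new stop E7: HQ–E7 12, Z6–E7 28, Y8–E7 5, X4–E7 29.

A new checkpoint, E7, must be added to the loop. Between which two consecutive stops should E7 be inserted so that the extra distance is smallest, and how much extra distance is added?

Insertion cost between consecutive stops i–j is d(i,E7) + d(E7,j) − d(i,j):
  between HQ and Z6: 12 + 28 − 19 = 21
  between Z6 and Y8: 28 + 5 − 29 = 4
  between Y8 and X4: 5 + 29 − 24 = 10
  between X4 and HQ: 29 + 12 − 34 = 7
Cheapest insertion is between Z6 and Y8, adding 4.
New total = 106 + 4 = 110.

Adding 4 by placing E7 on the Z6–Y8 leg.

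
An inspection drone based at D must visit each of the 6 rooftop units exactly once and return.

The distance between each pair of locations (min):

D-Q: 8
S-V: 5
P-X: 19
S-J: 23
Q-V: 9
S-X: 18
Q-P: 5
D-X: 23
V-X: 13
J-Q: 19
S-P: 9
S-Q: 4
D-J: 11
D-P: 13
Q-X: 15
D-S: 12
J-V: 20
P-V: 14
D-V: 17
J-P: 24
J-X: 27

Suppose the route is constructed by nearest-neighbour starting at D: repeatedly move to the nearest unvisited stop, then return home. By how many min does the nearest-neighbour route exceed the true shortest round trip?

D: Q=8, J=11, S=12, P=13, V=17, X=23 ⇒ Q
Q: S=4, P=5, V=9, X=15, J=19 ⇒ S
S: V=5, P=9, X=18, J=23 ⇒ V
V: X=13, P=14, J=20 ⇒ X
X: P=19, J=27 ⇒ P
P: J=24 ⇒ J
NN route D → Q → S → V → X → P → J → D costs 84.
Optimal: D → J → X → V → S → Q → P → D costs 78 (by enumerating all 360 distinct tours).
Excess = 84 − 78 = 6.

The nearest-neighbour route is 6 min longer than optimal.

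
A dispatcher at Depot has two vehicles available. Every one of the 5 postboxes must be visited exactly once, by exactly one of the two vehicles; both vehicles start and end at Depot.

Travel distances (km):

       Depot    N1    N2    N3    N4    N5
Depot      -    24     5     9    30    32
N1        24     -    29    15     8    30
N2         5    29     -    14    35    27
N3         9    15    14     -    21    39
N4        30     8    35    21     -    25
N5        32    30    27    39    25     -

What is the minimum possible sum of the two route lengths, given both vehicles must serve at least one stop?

Minimum combined distance: 99 km.

Try each way of splitting the stops between the two vehicles (each non-empty) and, for each split, find the best tour for each vehicle:
  {N1} + {N2, N3, N4, N5}: 48 + 87 = 135
  {N2} + {N1, N3, N4, N5}: 10 + 89 = 99
  {N1, N2} + {N3, N4, N5}: 58 + 87 = 145
  {N3} + {N1, N2, N4, N5}: 18 + 89 = 107
  {N1, N3} + {N2, N4, N5}: 48 + 87 = 135
  {N2, N3} + {N1, N4, N5}: 28 + 89 = 117
  … (15 splits in total)
Best: vehicle 1 Depot → N2 → Depot = 10; vehicle 2 Depot → N3 → N1 → N4 → N5 → Depot = 89; combined 99.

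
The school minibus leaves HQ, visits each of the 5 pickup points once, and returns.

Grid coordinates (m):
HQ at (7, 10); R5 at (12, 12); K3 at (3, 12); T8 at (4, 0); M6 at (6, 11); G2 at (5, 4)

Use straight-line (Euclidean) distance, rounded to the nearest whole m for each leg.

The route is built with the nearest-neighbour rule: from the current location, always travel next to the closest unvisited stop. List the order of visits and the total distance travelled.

At HQ the remaining stops are M6 1, K3 4, R5 5, G2 6, T8 10; go to M6.
At M6 the remaining stops are K3 3, R5 6, G2 7, T8 11; go to K3.
At K3 the remaining stops are G2 8, R5 9, T8 12; go to G2.
At G2 the remaining stops are T8 4, R5 11; go to T8.
At T8 the remaining stops are R5 14; go to R5.
Return R5→HQ: 5.
Total = 1 + 3 + 8 + 4 + 14 + 5 = 35.

Nearest-neighbour total = 35 m; route HQ → M6 → K3 → G2 → T8 → R5 → HQ.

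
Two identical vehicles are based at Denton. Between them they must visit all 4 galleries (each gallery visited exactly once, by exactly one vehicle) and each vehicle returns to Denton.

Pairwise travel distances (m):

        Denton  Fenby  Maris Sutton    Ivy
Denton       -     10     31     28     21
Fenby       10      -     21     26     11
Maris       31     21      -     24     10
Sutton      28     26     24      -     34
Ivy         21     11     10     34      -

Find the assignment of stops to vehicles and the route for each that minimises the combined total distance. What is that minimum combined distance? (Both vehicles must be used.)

103 m — the smallest possible combined total.

There are 2^3 − 1 = 7 ways to divide the 4 stops into two non-empty groups. For each, the best each vehicle can do is its own shortest tour through its group:
  {Fenby} + {Maris, Sutton, Ivy}: 20 + 83 = 103
  {Maris} + {Fenby, Sutton, Ivy}: 62 + 83 = 145
  {Fenby, Maris} + {Sutton, Ivy}: 62 + 83 = 145
  {Sutton} + {Fenby, Maris, Ivy}: 56 + 62 = 118
  {Fenby, Sutton} + {Maris, Ivy}: 64 + 62 = 126
  {Maris, Sutton} + {Fenby, Ivy}: 83 + 42 = 125
  … (7 splits in total)
Best: vehicle 1 Denton → Fenby → Denton = 20; vehicle 2 Denton → Sutton → Maris → Ivy → Denton = 83; combined 103.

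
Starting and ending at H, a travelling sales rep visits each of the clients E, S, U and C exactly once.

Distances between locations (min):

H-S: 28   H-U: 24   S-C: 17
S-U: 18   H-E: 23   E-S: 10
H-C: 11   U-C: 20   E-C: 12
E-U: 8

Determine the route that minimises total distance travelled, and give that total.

There are 12 distinct closed tours to check (reversals are equivalent).
H→E→S→U→C→H: 23+10+18+20+11 = 82
H→E→S→C→U→H: 23+10+17+20+24 = 94
H→E→U→S→C→H: 23+8+18+17+11 = 77
H→E→U→C→S→H: 23+8+20+17+28 = 96
H→E→C→S→U→H: 23+12+17+18+24 = 94
H→E→C→U→S→H: 23+12+20+18+28 = 101
H→S→E→U→C→H: 28+10+8+20+11 = 77
H→S→E→C→U→H: 28+10+12+20+24 = 94
H→S→U→E→C→H: 28+18+8+12+11 = 77
H→S→C→E→U→H: 28+17+12+8+24 = 89
H→U→E→S→C→H: 24+8+10+17+11 = 70
H→U→S→E→C→H: 24+18+10+12+11 = 75
The minimum is 70.
One optimal route: H → U → E → S → C → H (or its reverse).

70 min — the shortest possible round trip.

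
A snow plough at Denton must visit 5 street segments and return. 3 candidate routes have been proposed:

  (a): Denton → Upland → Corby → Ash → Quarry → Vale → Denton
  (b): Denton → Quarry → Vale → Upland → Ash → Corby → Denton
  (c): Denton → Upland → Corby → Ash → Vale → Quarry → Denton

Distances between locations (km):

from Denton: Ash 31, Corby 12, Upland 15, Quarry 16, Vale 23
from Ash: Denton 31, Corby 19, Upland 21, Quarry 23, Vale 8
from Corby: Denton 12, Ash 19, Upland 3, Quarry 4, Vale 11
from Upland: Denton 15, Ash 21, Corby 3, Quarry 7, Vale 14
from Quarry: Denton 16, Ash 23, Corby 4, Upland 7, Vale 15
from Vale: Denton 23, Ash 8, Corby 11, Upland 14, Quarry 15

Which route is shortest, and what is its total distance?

(a): 15 + 3 + 19 + 23 + 15 + 23 = 98
(b): 16 + 15 + 14 + 21 + 19 + 12 = 97
(c): 15 + 3 + 19 + 8 + 15 + 16 = 76

Shortest is (c), total 76 km.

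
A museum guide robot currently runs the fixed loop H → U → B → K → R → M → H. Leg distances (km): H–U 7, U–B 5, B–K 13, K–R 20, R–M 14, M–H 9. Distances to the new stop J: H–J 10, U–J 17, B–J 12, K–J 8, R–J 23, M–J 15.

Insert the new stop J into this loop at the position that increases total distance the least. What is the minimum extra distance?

Insertion cost between consecutive stops i–j is d(i,J) + d(J,j) − d(i,j):
  between H and U: 10 + 17 − 7 = 20
  between U and B: 17 + 12 − 5 = 24
  between B and K: 12 + 8 − 13 = 7
  between K and R: 8 + 23 − 20 = 11
  between R and M: 23 + 15 − 14 = 24
  between M and H: 15 + 10 − 9 = 16
Cheapest insertion is between B and K, adding 7.
New total = 68 + 7 = 75.

+7 km — insert J between B and K.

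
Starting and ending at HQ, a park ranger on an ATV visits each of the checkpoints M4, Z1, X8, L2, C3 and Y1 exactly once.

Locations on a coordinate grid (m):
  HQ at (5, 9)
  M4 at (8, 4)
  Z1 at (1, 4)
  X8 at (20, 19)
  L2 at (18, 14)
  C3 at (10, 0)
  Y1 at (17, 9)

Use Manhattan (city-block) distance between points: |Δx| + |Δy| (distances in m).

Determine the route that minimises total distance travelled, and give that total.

With 6 stops there are 6!/2 = 360 distinct round trips (a route and its reverse cost the same).
HQ-M4-Z1-X8-L2-C3-Y1-HQ: 8+7+34+7+22+16+12 = 106
HQ-M4-Z1-X8-L2-Y1-C3-HQ: 8+7+34+7+6+16+14 = 92
HQ-M4-Z1-X8-C3-L2-Y1-HQ: 8+7+34+29+22+6+12 = 118
HQ-M4-Z1-X8-C3-Y1-L2-HQ: 8+7+34+29+16+6+18 = 118
HQ-M4-Z1-X8-Y1-L2-C3-HQ: 8+7+34+13+6+22+14 = 104
HQ-M4-Z1-X8-Y1-C3-L2-HQ: 8+7+34+13+16+22+18 = 118
HQ-M4-Z1-L2-X8-C3-Y1-HQ: 8+7+27+7+29+16+12 = 106
HQ-M4-Z1-L2-X8-Y1-C3-HQ: 8+7+27+7+13+16+14 = 92
… (352 more)
HQ-Z1-M4-C3-X8-L2-Y1-HQ: 9+7+6+29+7+6+12 = 76  ← best
The minimum is 76.
One optimal route: HQ → Z1 → M4 → C3 → X8 → L2 → Y1 → HQ (or its reverse).

Shortest round trip = 76 m.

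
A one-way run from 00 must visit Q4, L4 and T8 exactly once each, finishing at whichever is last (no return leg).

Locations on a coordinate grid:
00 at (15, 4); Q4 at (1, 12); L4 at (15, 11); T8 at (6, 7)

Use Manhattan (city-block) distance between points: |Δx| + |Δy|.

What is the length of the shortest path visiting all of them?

There are 3! = 6 possible orderings.
00 - Q4 - L4 - T8: 22+15+13 = 50
00 - Q4 - T8 - L4: 22+10+13 = 45
00 - L4 - Q4 - T8: 7+15+10 = 32
00 - L4 - T8 - Q4: 7+13+10 = 30
00 - T8 - Q4 - L4: 12+10+15 = 37
00 - T8 - L4 - Q4: 12+13+15 = 40
The minimum is 30.
One shortest path: 00 → L4 → T8 → Q4.

Minimum one-way distance = 30.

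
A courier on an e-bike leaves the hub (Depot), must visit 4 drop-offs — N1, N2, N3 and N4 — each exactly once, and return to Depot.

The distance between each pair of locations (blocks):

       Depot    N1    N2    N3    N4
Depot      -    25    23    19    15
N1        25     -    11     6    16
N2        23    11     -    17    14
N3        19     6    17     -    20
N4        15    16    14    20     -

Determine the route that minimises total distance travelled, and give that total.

With 4 stops there are 4!/2 = 12 distinct round trips (a route and its reverse cost the same).
Depot→N1→N2→N3→N4→Depot: 25+11+17+20+15 = 88
Depot→N1→N2→N4→N3→Depot: 25+11+14+20+19 = 89
Depot→N1→N3→N2→N4→Depot: 25+6+17+14+15 = 77
Depot→N1→N3→N4→N2→Depot: 25+6+20+14+23 = 88
Depot→N1→N4→N2→N3→Depot: 25+16+14+17+19 = 91
Depot→N1→N4→N3→N2→Depot: 25+16+20+17+23 = 101
Depot→N2→N1→N3→N4→Depot: 23+11+6+20+15 = 75
Depot→N2→N1→N4→N3→Depot: 23+11+16+20+19 = 89
Depot→N2→N3→N1→N4→Depot: 23+17+6+16+15 = 77
Depot→N2→N4→N1→N3→Depot: 23+14+16+6+19 = 78
Depot→N3→N1→N2→N4→Depot: 19+6+11+14+15 = 65
Depot→N3→N2→N1→N4→Depot: 19+17+11+16+15 = 78
The minimum is 65.
One optimal route: Depot → N3 → N1 → N2 → N4 → Depot (or its reverse).

65 blocks — the shortest possible round trip.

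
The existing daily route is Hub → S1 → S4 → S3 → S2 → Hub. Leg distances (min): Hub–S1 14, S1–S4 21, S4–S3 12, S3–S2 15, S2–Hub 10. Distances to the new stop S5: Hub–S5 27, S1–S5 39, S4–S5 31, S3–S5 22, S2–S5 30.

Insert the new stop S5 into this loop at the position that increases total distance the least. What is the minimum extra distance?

Minimum extra distance: 37 min, inserting S5 between S3 and S2.

Insertion cost between consecutive stops i–j is d(i,S5) + d(S5,j) − d(i,j):
  between Hub and S1: 27 + 39 − 14 = 52
  between S1 and S4: 39 + 31 − 21 = 49
  between S4 and S3: 31 + 22 − 12 = 41
  between S3 and S2: 22 + 30 − 15 = 37
  between S2 and Hub: 30 + 27 − 10 = 47
Cheapest insertion is between S3 and S2, adding 37.
New total = 72 + 37 = 109.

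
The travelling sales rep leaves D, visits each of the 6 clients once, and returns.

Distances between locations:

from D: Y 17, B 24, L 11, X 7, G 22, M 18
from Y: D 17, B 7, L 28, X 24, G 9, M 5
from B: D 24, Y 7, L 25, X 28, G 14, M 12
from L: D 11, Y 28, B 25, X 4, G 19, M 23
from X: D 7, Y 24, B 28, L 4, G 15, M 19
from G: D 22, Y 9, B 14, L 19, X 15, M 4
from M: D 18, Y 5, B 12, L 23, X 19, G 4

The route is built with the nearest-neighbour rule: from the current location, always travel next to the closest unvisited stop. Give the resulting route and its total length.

At D the remaining stops are X 7, L 11, Y 17, M 18, G 22, B 24; go to X.
At X the remaining stops are L 4, G 15, M 19, Y 24, B 28; go to L.
At L the remaining stops are G 19, M 23, B 25, Y 28; go to G.
At G the remaining stops are M 4, Y 9, B 14; go to M.
At M the remaining stops are Y 5, B 12; go to Y.
At Y the remaining stops are B 7; go to B.
Return B→D: 24.
Total = 7 + 4 + 19 + 4 + 5 + 7 + 24 = 70.

Nearest-neighbour total = 70; route D → X → L → G → M → Y → B → D.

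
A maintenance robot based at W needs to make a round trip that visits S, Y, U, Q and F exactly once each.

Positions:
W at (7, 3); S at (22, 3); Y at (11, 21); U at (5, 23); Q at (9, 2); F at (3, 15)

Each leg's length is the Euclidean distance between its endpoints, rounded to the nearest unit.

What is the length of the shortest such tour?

Minimum total distance: 63.

With 5 stops there are 5!/2 = 60 distinct round trips (a route and its reverse cost the same).
W→S→Y→U→Q→F→W: 15+21+6+21+14+13 = 90
W→S→Y→U→F→Q→W: 15+21+6+8+14+2 = 66
W→S→Y→Q→U→F→W: 15+21+19+21+8+13 = 97
W→S→Y→Q→F→U→W: 15+21+19+14+8+20 = 97
W→S→Y→F→U→Q→W: 15+21+10+8+21+2 = 77
W→S→Y→F→Q→U→W: 15+21+10+14+21+20 = 101
W→S→U→Y→Q→F→W: 15+26+6+19+14+13 = 93
W→S→U→Y→F→Q→W: 15+26+6+10+14+2 = 73
W→S→U→Q→Y→F→W: 15+26+21+19+10+13 = 104
W→S→U→Q→F→Y→W: 15+26+21+14+10+18 = 104
W→S→U→F→Y→Q→W: 15+26+8+10+19+2 = 80
W→S→U→F→Q→Y→W: 15+26+8+14+19+18 = 100
W→S→Q→Y→U→F→W: 15+13+19+6+8+13 = 74
W→S→Q→Y→F→U→W: 15+13+19+10+8+20 = 85
… (46 more)
W→Q→S→Y→U→F→W: 2+13+21+6+8+13 = 63  ← best
The minimum is 63.
One optimal route: W → Q → S → Y → U → F → W (or its reverse).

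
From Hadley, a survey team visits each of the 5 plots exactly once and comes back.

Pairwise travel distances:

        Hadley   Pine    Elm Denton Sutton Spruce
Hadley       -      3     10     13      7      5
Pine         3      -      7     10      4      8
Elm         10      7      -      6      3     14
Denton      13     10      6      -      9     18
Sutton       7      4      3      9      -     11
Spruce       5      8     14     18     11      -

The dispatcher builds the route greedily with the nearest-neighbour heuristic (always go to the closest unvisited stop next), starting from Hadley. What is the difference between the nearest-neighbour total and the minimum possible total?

Excess over optimum: 1.

Hadley: Pine=3, Spruce=5, Sutton=7, Elm=10, Denton=13 ⇒ Pine
Pine: Sutton=4, Elm=7, Spruce=8, Denton=10 ⇒ Sutton
Sutton: Elm=3, Denton=9, Spruce=11 ⇒ Elm
Elm: Denton=6, Spruce=14 ⇒ Denton
Denton: Spruce=18 ⇒ Spruce
NN route Hadley → Pine → Sutton → Elm → Denton → Spruce → Hadley costs 39.
Optimal: Hadley → Pine → Denton → Elm → Sutton → Spruce → Hadley costs 38 (by enumerating all 60 distinct tours).
Excess = 39 − 38 = 1.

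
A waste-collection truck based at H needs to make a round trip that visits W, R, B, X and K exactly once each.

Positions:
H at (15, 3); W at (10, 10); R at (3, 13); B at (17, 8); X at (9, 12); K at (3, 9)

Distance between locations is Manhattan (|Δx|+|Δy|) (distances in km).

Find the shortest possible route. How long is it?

H-W-R-B-X-K-H: 12+10+19+12+9+18 = 80
H-W-R-B-K-X-H: 12+10+19+15+9+15 = 80
H-W-R-X-B-K-H: 12+10+7+12+15+18 = 74
H-W-R-X-K-B-H: 12+10+7+9+15+7 = 60
H-W-R-K-B-X-H: 12+10+4+15+12+15 = 68
H-W-R-K-X-B-H: 12+10+4+9+12+7 = 54
H-W-B-R-X-K-H: 12+9+19+7+9+18 = 74
H-W-B-R-K-X-H: 12+9+19+4+9+15 = 68
H-W-B-X-R-K-H: 12+9+12+7+4+18 = 62
H-W-B-X-K-R-H: 12+9+12+9+4+22 = 68
H-W-B-K-R-X-H: 12+9+15+4+7+15 = 62
H-W-B-K-X-R-H: 12+9+15+9+7+22 = 74
H-W-X-R-B-K-H: 12+3+7+19+15+18 = 74
H-W-X-R-K-B-H: 12+3+7+4+15+7 = 48
… (46 more)
The minimum is 48.
One optimal route: H → W → X → R → K → B → H (or its reverse).

Minimum total distance: 48 km.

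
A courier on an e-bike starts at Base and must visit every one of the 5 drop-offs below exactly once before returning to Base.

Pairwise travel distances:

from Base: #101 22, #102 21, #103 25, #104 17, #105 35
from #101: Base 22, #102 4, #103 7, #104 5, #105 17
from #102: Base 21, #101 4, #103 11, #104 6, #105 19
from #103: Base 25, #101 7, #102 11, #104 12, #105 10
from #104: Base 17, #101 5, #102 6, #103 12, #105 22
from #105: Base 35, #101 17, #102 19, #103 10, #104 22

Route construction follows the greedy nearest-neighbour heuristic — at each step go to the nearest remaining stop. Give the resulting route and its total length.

Total distance 82 via the nearest-neighbour route Base → #104 → #101 → #102 → #103 → #105 → Base.

Base → [#104:17 / #102:21 / #101:22 / #103:25 / #105:35] → #104 (17)
#104 → [#101:5 / #102:6 / #103:12 / #105:22] → #101 (5)
#101 → [#102:4 / #103:7 / #105:17] → #102 (4)
#102 → [#103:11 / #105:19] → #103 (11)
#103 → [#105:10] → #105 (10)
Return #105→Base: 35.
Total = 17 + 5 + 4 + 11 + 10 + 35 = 82.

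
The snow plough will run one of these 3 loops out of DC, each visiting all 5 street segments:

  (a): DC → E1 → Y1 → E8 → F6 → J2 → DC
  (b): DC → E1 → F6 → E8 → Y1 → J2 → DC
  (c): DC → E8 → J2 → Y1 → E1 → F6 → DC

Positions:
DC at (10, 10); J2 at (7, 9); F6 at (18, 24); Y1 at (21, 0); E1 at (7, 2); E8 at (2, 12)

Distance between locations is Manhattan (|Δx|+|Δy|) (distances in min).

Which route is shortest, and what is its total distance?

(a): 11 + 16 + 31 + 28 + 26 + 4 = 116
(b): 11 + 33 + 28 + 31 + 23 + 4 = 130
(c): 10 + 8 + 23 + 16 + 33 + 22 = 112

112 min — (c) is the shortest.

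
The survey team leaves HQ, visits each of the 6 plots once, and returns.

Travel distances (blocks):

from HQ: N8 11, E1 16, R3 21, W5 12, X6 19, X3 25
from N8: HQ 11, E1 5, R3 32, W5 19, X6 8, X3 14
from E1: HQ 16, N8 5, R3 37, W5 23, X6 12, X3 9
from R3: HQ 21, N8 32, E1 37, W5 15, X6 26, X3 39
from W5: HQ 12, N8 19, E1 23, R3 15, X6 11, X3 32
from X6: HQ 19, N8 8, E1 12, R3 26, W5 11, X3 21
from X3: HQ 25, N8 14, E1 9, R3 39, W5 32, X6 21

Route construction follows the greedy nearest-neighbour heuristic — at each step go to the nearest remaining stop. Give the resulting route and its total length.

93 blocks along HQ → N8 → E1 → X3 → X6 → W5 → R3 → HQ.

HQ → [N8:11 / W5:12 / E1:16 / X6:19 / R3:21 / X3:25] → N8 (11)
N8 → [E1:5 / X6:8 / X3:14 / W5:19 / R3:32] → E1 (5)
E1 → [X3:9 / X6:12 / W5:23 / R3:37] → X3 (9)
X3 → [X6:21 / W5:32 / R3:39] → X6 (21)
X6 → [W5:11 / R3:26] → W5 (11)
W5 → [R3:15] → R3 (15)
Return R3→HQ: 21.
Total = 11 + 5 + 9 + 21 + 11 + 15 + 21 = 93.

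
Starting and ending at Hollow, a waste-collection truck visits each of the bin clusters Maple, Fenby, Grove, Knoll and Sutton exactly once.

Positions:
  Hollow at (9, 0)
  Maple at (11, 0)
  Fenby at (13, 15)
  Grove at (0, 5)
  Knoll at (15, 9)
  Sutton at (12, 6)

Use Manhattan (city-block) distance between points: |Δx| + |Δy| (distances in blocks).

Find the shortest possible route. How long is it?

Minimum total distance: 60 blocks.

There are 60 distinct closed tours to check (reversals are equivalent).
Hollow → Maple → Fenby → Grove → Knoll → Sutton → Hollow: 2+17+23+19+6+9 = 76
Hollow → Maple → Fenby → Grove → Sutton → Knoll → Hollow: 2+17+23+13+6+15 = 76
Hollow → Maple → Fenby → Knoll → Grove → Sutton → Hollow: 2+17+8+19+13+9 = 68
Hollow → Maple → Fenby → Knoll → Sutton → Grove → Hollow: 2+17+8+6+13+14 = 60
Hollow → Maple → Fenby → Sutton → Grove → Knoll → Hollow: 2+17+10+13+19+15 = 76
Hollow → Maple → Fenby → Sutton → Knoll → Grove → Hollow: 2+17+10+6+19+14 = 68
Hollow → Maple → Grove → Fenby → Knoll → Sutton → Hollow: 2+16+23+8+6+9 = 64
Hollow → Maple → Grove → Fenby → Sutton → Knoll → Hollow: 2+16+23+10+6+15 = 72
Hollow → Maple → Grove → Knoll → Fenby → Sutton → Hollow: 2+16+19+8+10+9 = 64
Hollow → Maple → Grove → Knoll → Sutton → Fenby → Hollow: 2+16+19+6+10+19 = 72
Hollow → Maple → Grove → Sutton → Fenby → Knoll → Hollow: 2+16+13+10+8+15 = 64
Hollow → Maple → Grove → Sutton → Knoll → Fenby → Hollow: 2+16+13+6+8+19 = 64
Hollow → Maple → Knoll → Fenby → Grove → Sutton → Hollow: 2+13+8+23+13+9 = 68
Hollow → Maple → Knoll → Fenby → Sutton → Grove → Hollow: 2+13+8+10+13+14 = 60
… (46 more)
The minimum is 60.
One optimal route: Hollow → Maple → Fenby → Knoll → Sutton → Grove → Hollow (or its reverse).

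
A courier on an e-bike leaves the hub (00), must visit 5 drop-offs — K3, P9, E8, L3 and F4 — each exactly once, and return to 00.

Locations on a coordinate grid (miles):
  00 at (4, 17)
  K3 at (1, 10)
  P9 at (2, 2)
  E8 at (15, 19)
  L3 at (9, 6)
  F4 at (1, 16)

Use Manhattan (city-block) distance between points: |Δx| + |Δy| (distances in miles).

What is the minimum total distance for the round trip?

There are 60 distinct closed tours to check (reversals are equivalent).
00-K3-P9-E8-L3-F4-00: 10+9+30+19+18+4 = 90
00-K3-P9-E8-F4-L3-00: 10+9+30+17+18+16 = 100
00-K3-P9-L3-E8-F4-00: 10+9+11+19+17+4 = 70
00-K3-P9-L3-F4-E8-00: 10+9+11+18+17+13 = 78
00-K3-P9-F4-E8-L3-00: 10+9+15+17+19+16 = 86
00-K3-P9-F4-L3-E8-00: 10+9+15+18+19+13 = 84
00-K3-E8-P9-L3-F4-00: 10+23+30+11+18+4 = 96
00-K3-E8-P9-F4-L3-00: 10+23+30+15+18+16 = 112
00-K3-E8-L3-P9-F4-00: 10+23+19+11+15+4 = 82
00-K3-E8-L3-F4-P9-00: 10+23+19+18+15+17 = 102
00-K3-E8-F4-P9-L3-00: 10+23+17+15+11+16 = 92
00-K3-E8-F4-L3-P9-00: 10+23+17+18+11+17 = 96
00-K3-L3-P9-E8-F4-00: 10+12+11+30+17+4 = 84
00-K3-L3-P9-F4-E8-00: 10+12+11+15+17+13 = 78
… (46 more)
00-E8-L3-P9-K3-F4-00: 13+19+11+9+6+4 = 62  ← best
The minimum is 62.
One optimal route: 00 → E8 → L3 → P9 → K3 → F4 → 00 (or its reverse).

Shortest round trip = 62 miles.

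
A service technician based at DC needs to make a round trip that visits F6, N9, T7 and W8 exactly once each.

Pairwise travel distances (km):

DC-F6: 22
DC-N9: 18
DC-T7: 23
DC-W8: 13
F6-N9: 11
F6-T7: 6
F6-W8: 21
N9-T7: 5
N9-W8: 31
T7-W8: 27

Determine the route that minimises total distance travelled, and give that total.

DC - F6 - N9 - T7 - W8 - DC: 22+11+5+27+13 = 78
DC - F6 - N9 - W8 - T7 - DC: 22+11+31+27+23 = 114
DC - F6 - T7 - N9 - W8 - DC: 22+6+5+31+13 = 77
DC - F6 - T7 - W8 - N9 - DC: 22+6+27+31+18 = 104
DC - F6 - W8 - N9 - T7 - DC: 22+21+31+5+23 = 102
DC - F6 - W8 - T7 - N9 - DC: 22+21+27+5+18 = 93
DC - N9 - F6 - T7 - W8 - DC: 18+11+6+27+13 = 75
DC - N9 - F6 - W8 - T7 - DC: 18+11+21+27+23 = 100
DC - N9 - T7 - F6 - W8 - DC: 18+5+6+21+13 = 63
DC - N9 - W8 - F6 - T7 - DC: 18+31+21+6+23 = 99
DC - T7 - F6 - N9 - W8 - DC: 23+6+11+31+13 = 84
DC - T7 - N9 - F6 - W8 - DC: 23+5+11+21+13 = 73
The minimum is 63.
One optimal route: DC → N9 → T7 → F6 → W8 → DC (or its reverse).

Minimum total distance: 63 km.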